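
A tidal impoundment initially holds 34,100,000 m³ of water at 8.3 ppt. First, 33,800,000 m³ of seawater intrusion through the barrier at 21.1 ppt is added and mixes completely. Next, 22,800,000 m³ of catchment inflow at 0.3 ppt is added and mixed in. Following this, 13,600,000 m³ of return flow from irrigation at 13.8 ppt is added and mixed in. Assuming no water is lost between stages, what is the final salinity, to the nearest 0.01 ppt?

Weighted by volume,
Initial salt = 34,100,000×8.3 = 283,030,000
After stage 1: salt = 283,030,000 + 33,800,000×21.1 = 996,210,000; volume = 67,900,000 m³; S = 14.672 ppt
After stage 2: salt = 996,210,000 + 22,800,000×0.3 = 1,003,050,000; volume = 90,700,000 m³; S = 11.059 ppt
After stage 3: salt = 1,003,050,000 + 13,600,000×13.8 = 1,190,730,000; volume = 104,300,000 m³
S = 1,190,730,000 / 104,300,000 = 11.4164 ppt

11.42 ppt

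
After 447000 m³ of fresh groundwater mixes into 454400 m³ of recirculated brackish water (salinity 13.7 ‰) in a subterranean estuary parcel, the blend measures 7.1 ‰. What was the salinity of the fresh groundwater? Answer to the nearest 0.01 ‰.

0.39 ‰

Salt balance: 454,400×13.7 + 447,000×S = 901,400×7.1
6,225,280 + 447,000·S = 6,399,940
S = (6,399,940 − 6,225,280) / 447,000 = 0.3907 ‰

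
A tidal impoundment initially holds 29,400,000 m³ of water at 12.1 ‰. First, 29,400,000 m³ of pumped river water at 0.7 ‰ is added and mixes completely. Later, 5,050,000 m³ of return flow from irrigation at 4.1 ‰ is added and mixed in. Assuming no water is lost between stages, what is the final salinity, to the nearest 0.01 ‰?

Total salt / total volume:
Initial salt = 29,400,000×12.1 = 355,740,000
After stage 1: salt = 355,740,000 + 29,400,000×0.7 = 376,320,000; volume = 58,800,000 m³; S = 6.4 ‰
After stage 2: salt = 376,320,000 + 5,050,000×4.1 = 397,025,000; volume = 63,850,000 m³
S = 397,025,000 / 63,850,000 = 6.2181 ‰

6.22 ‰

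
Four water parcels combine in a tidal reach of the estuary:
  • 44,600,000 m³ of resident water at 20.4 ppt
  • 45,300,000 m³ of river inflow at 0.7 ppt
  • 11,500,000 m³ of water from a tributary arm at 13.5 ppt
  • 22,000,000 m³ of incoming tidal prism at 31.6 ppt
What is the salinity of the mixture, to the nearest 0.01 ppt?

Conserving salt mass:
salt = 44,600,000×20.4 + 45,300,000×0.7 + 11,500,000×13.5 + 22,000,000×31.6 = 909,840,000 + 31,710,000 + 155,250,000 + 695,200,000 = 1,792,000,000
volume = 44,600,000 + 45,300,000 + 11,500,000 + 22,000,000 = 123,400,000 m³
S = 1,792,000,000 / 123,400,000 = 14.5219 ppt

14.52 ppt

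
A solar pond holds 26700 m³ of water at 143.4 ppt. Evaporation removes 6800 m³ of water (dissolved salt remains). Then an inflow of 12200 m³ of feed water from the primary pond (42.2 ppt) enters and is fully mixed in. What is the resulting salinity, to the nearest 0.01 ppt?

135.32 ppt

After evaporation: salt = 26,700×143.4 = 3,828,780; volume = 26,700 − 6,800 = 19,900 m³
After mixing: salt = 3,828,780 + 12,200×42.2 = 4,343,620; volume = 19,900 + 12,200 = 32,100 m³
S = 4,343,620 / 32,100 = 135.3153 ppt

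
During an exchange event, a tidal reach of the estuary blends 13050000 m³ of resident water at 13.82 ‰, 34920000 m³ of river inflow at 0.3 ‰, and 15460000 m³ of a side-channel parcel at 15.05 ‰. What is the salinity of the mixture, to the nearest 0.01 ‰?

Salt balance:
salt = 13,050,000×13.82 + 34,920,000×0.3 + 15,460,000×15.05 = 180,351,000 + 10,476,000 + 232,673,000 = 423,500,000
volume = 13,050,000 + 34,920,000 + 15,460,000 = 63,430,000 m³
S = 423,500,000 / 63,430,000 = 6.6767 ‰

6.68 ‰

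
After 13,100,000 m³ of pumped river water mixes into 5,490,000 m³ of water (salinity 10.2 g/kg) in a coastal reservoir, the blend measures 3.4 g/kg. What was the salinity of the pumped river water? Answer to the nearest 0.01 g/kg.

0.55 g/kg

Salt balance: 5,490,000×10.2 + 13,100,000×S = 18,590,000×3.4
55,998,000 + 13,100,000·S = 63,206,000
S = (63,206,000 − 55,998,000) / 13,100,000 = 0.5502 g/kg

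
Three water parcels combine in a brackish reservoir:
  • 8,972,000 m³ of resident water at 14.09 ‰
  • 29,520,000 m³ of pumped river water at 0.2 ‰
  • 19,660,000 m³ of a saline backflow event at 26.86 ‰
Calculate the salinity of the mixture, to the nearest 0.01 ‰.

11.36 ‰

By conservation of dissolved salt,
salt = 8,972,000×14.09 + 29,520,000×0.2 + 19,660,000×26.86 = 126,415,480 + 5,904,000 + 528,067,600 = 660,387,080
volume = 8,972,000 + 29,520,000 + 19,660,000 = 58,152,000 m³
S = 660,387,080 / 58,152,000 = 11.3562 ‰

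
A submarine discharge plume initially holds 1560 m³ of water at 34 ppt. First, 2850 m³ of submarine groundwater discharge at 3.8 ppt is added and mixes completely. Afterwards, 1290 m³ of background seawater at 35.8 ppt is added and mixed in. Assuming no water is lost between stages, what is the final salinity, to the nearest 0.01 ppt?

Conserving salt mass:
Initial salt = 1,560×34 = 53,040
After stage 1: salt = 53,040 + 2,850×3.8 = 63,870; volume = 4,410 m³; S = 14.483 ppt
After stage 2: salt = 63,870 + 1,290×35.8 = 110,052; volume = 5,700 m³
S = 110,052 / 5,700 = 19.3074 ppt

19.31 ppt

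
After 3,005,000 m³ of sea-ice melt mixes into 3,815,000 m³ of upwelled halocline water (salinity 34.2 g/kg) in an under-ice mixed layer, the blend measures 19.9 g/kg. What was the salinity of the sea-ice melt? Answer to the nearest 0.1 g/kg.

Salt balance: 3,815,000×34.2 + 3,005,000×S = 6,820,000×19.9
130,473,000 + 3,005,000·S = 135,718,000
S = (135,718,000 − 130,473,000) / 3,005,000 = 1.7454 g/kg

1.7 g/kg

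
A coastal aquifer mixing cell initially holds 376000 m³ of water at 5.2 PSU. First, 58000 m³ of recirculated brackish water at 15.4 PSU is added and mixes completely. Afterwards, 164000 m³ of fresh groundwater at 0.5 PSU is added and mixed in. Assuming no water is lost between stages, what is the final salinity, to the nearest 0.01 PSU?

4.90 PSU

Conserving salt mass:
Initial salt = 376,000×5.2 = 1,955,200
After stage 1: salt = 1,955,200 + 58,000×15.4 = 2,848,400; volume = 434,000 m³; S = 6.563 PSU
After stage 2: salt = 2,848,400 + 164,000×0.5 = 2,930,400; volume = 598,000 m³
S = 2,930,400 / 598,000 = 4.9003 PSU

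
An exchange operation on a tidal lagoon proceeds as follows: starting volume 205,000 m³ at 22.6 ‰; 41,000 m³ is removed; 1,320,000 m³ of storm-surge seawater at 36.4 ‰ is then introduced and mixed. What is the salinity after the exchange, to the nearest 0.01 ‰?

Remaining after removal: 164,000 m³ at 22.6 ‰ (salt = 3,706,400)
After addition: salt = 3,706,400 + 1,320,000×36.4 = 51,754,400; volume = 1,484,000 m³
S = 51,754,400 / 1,484,000 = 34.8749 ‰

34.87 ‰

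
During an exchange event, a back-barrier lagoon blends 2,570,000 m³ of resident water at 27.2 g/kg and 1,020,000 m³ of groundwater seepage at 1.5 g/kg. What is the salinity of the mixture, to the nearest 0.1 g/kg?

19.9 g/kg

By conservation of dissolved salt,
salt = 2,570,000×27.2 + 1,020,000×1.5 = 69,904,000 + 1,530,000 = 71,434,000
volume = 2,570,000 + 1,020,000 = 3,590,000 m³
S = 71,434,000 / 3,590,000 = 19.898 g/kg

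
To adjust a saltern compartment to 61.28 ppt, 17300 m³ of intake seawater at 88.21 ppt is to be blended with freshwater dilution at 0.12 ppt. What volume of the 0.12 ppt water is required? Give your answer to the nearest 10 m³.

Salt balance: 17,300×88.21 + V×0.12 = (17,300+V)×61.28
1,526,033 + 0.12V = 1,060,144 + 61.28V
465,889 = 61.16V
V = 7,617.54 m³

7620 m³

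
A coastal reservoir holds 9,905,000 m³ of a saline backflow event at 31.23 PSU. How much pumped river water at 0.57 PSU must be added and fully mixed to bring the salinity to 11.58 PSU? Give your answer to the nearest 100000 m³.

17700000 m³

Salt balance: 9,905,000×31.23 + V×0.57 = (9,905,000+V)×11.58
309,333,150 + 0.57V = 114,699,900 + 11.58V
194,633,250 = 11.01V
V = 17,677,861.04 m³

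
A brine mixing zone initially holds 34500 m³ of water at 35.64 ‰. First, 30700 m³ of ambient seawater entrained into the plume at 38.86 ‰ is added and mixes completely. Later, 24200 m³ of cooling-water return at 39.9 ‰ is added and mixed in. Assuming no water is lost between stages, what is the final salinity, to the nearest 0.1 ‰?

37.9 ‰

By conservation of dissolved salt,
Initial salt = 34,500×35.64 = 1,229,580
After stage 1: salt = 1,229,580 + 30,700×38.86 = 2,422,582; volume = 65,200 m³; S = 37.156 ‰
After stage 2: salt = 2,422,582 + 24,200×39.9 = 3,388,162; volume = 89,400 m³
S = 3,388,162 / 89,400 = 37.8989 ‰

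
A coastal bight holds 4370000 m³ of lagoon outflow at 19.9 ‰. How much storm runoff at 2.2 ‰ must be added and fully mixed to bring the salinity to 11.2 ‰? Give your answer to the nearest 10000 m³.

Salt balance: 4,370,000×19.9 + V×2.2 = (4,370,000+V)×11.2
86,963,000 + 2.2V = 48,944,000 + 11.2V
38,019,000 = 9V
V = 4,224,333.33 m³

4220000 m³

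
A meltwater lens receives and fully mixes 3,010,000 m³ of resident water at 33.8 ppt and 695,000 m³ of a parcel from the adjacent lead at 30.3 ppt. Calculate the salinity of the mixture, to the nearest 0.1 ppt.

33.1 ppt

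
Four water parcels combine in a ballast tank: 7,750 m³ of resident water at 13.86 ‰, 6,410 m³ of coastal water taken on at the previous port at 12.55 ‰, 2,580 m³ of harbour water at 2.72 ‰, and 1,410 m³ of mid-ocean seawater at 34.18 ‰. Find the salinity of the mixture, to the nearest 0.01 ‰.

13.39 ‰

By conservation of dissolved salt,
salt = 7,750×13.86 + 6,410×12.55 + 2,580×2.72 + 1,410×34.18 = 107,415 + 80,445.5 + 7,017.6 + 48,193.8 = 243,071.9
volume = 7,750 + 6,410 + 2,580 + 1,410 = 18,150 m³
S = 243,071.9 / 18,150 = 13.3924 ‰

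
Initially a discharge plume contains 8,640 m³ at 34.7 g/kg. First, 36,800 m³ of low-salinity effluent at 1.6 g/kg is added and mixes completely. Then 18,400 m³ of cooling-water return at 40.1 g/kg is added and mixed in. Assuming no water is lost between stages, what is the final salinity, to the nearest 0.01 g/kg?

Salt balance:
Initial salt = 8,640×34.7 = 299,808
After stage 1: salt = 299,808 + 36,800×1.6 = 358,688; volume = 45,440 m³; S = 7.894 g/kg
After stage 2: salt = 358,688 + 18,400×40.1 = 1,096,528; volume = 63,840 m³
S = 1,096,528 / 63,840 = 17.1762 g/kg

17.18 g/kg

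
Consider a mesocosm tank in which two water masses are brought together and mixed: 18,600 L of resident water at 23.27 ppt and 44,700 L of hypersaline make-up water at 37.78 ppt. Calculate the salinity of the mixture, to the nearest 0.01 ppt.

33.52 ppt

Mass of salt is conserved:
salt = 18,600×23.27 + 44,700×37.78 = 432,822 + 1,688,766 = 2,121,588
volume = 18,600 + 44,700 = 63,300 L
S = 2,121,588 / 63,300 = 33.5164 ppt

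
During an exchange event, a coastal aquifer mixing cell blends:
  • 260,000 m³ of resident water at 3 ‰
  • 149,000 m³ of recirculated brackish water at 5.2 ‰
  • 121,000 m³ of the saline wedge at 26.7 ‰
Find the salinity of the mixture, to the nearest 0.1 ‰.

Salt balance:
salt = 260,000×3 + 149,000×5.2 + 121,000×26.7 = 780,000 + 774,800 + 3,230,700 = 4,785,500
volume = 260,000 + 149,000 + 121,000 = 530,000 m³
S = 4,785,500 / 530,000 = 9.029 ‰

9.0 ‰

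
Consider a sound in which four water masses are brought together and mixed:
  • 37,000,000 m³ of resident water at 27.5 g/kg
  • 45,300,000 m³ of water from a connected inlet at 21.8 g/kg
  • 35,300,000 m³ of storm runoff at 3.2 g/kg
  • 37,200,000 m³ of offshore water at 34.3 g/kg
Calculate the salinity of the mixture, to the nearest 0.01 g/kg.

21.92 g/kg

Total salt / total volume:
salt = 37,000,000×27.5 + 45,300,000×21.8 + 35,300,000×3.2 + 37,200,000×34.3 = 1,017,500,000 + 987,540,000 + 112,960,000 + 1,275,960,000 = 3,393,960,000
volume = 37,000,000 + 45,300,000 + 35,300,000 + 37,200,000 = 154,800,000 m³
S = 3,393,960,000 / 154,800,000 = 21.9248 g/kg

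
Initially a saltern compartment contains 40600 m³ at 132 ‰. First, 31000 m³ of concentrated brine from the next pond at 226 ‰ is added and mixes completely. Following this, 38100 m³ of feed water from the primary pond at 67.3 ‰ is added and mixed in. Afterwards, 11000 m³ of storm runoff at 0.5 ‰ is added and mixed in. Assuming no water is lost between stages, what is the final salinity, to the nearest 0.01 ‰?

Total salt / total volume:
Initial salt = 40,600×132 = 5,359,200
After stage 1: salt = 5,359,200 + 31,000×226 = 12,365,200; volume = 71,600 m³; S = 172.698 ‰
After stage 2: salt = 12,365,200 + 38,100×67.3 = 14,929,330; volume = 109,700 m³; S = 136.092 ‰
After stage 3: salt = 14,929,330 + 11,000×0.5 = 14,934,830; volume = 120,700 m³
S = 14,934,830 / 120,700 = 123.7351 ‰

123.74 ‰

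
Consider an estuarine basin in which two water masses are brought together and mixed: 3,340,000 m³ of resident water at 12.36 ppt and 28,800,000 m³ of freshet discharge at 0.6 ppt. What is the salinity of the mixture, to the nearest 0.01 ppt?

Conserving salt mass:
salt = 3,340,000×12.36 + 28,800,000×0.6 = 41,282,400 + 17,280,000 = 58,562,400
volume = 3,340,000 + 28,800,000 = 32,140,000 m³
S = 58,562,400 / 32,140,000 = 1.8221 ppt

1.82 ppt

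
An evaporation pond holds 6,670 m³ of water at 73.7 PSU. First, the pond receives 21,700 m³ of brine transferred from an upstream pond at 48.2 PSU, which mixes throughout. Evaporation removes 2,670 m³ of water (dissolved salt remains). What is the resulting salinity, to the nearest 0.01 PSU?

After mixing: salt = 6,670×73.7 + 21,700×48.2 = 1,537,519; volume = 28,370 m³
After evaporation: salt unchanged = 1,537,519; volume = 28,370 − 2,670 = 25,700 m³
S = 1,537,519 / 25,700 = 59.8256 PSU

59.83 PSU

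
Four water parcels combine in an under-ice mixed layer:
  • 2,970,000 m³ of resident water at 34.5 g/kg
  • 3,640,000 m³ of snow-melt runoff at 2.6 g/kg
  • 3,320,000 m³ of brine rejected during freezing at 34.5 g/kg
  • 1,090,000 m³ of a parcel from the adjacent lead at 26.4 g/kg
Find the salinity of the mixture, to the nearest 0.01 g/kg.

23.16 g/kg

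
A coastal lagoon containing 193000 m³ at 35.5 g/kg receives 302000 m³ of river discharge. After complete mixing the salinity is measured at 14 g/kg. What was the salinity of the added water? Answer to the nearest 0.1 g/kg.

Salt balance: 193,000×35.5 + 302,000×S = 495,000×14
6,851,500 + 302,000·S = 6,930,000
S = (6,930,000 − 6,851,500) / 302,000 = 0.2599 g/kg

0.3 g/kg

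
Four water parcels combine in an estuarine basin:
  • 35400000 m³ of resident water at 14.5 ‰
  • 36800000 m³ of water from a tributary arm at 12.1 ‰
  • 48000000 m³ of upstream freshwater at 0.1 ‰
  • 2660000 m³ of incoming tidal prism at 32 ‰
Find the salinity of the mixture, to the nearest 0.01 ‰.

Total salt / total volume:
salt = 35,400,000×14.5 + 36,800,000×12.1 + 48,000,000×0.1 + 2,660,000×32 = 513,300,000 + 445,280,000 + 4,800,000 + 85,120,000 = 1,048,500,000
volume = 35,400,000 + 36,800,000 + 48,000,000 + 2,660,000 = 122,860,000 m³
S = 1,048,500,000 / 122,860,000 = 8.5341 ‰

8.53 ‰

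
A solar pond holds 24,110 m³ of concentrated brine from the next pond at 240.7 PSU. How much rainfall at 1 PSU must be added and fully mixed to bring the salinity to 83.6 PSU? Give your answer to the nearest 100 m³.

45900 m³

Salt balance: 24,110×240.7 + V×1 = (24,110+V)×83.6
5,803,277 + 1V = 2,015,596 + 83.6V
3,787,681 = 82.6V
V = 45,855.7 m³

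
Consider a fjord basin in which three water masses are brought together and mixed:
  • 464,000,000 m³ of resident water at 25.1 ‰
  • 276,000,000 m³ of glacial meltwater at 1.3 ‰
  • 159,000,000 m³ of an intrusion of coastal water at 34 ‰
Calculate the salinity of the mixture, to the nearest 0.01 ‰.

19.37 ‰

Mass of salt is conserved:
salt = 464,000,000×25.1 + 276,000,000×1.3 + 159,000,000×34 = 11,646,400,000 + 358,800,000 + 5,406,000,000 = 17,411,200,000
volume = 464,000,000 + 276,000,000 + 159,000,000 = 899,000,000 m³
S = 17,411,200,000 / 899,000,000 = 19.3673 ‰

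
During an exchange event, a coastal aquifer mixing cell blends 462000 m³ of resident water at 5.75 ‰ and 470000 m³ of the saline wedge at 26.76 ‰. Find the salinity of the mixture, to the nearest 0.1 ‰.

Conserving salt mass:
salt = 462,000×5.75 + 470,000×26.76 = 2,656,500 + 12,577,200 = 15,233,700
volume = 462,000 + 470,000 = 932,000 m³
S = 15,233,700 / 932,000 = 16.345 ‰

16.3 ‰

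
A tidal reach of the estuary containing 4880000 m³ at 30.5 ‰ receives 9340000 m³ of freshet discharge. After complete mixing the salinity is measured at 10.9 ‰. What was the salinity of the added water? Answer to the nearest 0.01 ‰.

0.66 ‰

Salt balance: 4,880,000×30.5 + 9,340,000×S = 14,220,000×10.9
148,840,000 + 9,340,000·S = 154,998,000
S = (154,998,000 − 148,840,000) / 9,340,000 = 0.6593 ‰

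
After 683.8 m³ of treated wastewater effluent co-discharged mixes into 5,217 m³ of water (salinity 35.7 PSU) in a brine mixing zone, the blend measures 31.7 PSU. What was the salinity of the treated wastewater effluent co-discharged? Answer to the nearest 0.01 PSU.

Salt balance: 5,217×35.7 + 683.8×S = 5,900.8×31.7
186,246.9 + 683.8·S = 187,055.36
S = (187,055.36 − 186,246.9) / 683.8 = 1.1823 PSU

1.18 PSU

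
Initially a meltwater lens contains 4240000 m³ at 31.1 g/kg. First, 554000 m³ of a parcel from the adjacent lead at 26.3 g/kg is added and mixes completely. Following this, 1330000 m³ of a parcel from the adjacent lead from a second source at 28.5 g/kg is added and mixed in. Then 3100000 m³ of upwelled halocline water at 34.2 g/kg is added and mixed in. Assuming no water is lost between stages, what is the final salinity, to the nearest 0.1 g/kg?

31.5 g/kg

Mass of salt is conserved:
Initial salt = 4,240,000×31.1 = 131,864,000
After stage 1: salt = 131,864,000 + 554,000×26.3 = 146,434,200; volume = 4,794,000 m³; S = 30.545 g/kg
After stage 2: salt = 146,434,200 + 1,330,000×28.5 = 184,339,200; volume = 6,124,000 m³; S = 30.101 g/kg
After stage 3: salt = 184,339,200 + 3,100,000×34.2 = 290,359,200; volume = 9,224,000 m³
S = 290,359,200 / 9,224,000 = 31.4787 g/kg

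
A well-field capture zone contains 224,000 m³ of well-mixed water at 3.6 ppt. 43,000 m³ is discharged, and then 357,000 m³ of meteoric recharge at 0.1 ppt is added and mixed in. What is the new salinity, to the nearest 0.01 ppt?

Remaining after removal: 181,000 m³ at 3.6 ppt (salt = 651,600)
After addition: salt = 651,600 + 357,000×0.1 = 687,300; volume = 538,000 m³
S = 687,300 / 538,000 = 1.2775 ppt

1.28 ppt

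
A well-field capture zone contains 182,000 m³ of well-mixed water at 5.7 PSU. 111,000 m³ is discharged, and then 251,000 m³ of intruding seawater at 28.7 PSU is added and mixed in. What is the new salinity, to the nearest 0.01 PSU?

23.63 PSU

Remaining after removal: 71,000 m³ at 5.7 PSU (salt = 404,700)
After addition: salt = 404,700 + 251,000×28.7 = 7,608,400; volume = 322,000 m³
S = 7,608,400 / 322,000 = 23.6286 PSU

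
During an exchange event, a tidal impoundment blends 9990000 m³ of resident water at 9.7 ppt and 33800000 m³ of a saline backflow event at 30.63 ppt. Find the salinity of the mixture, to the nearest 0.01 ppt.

25.86 ppt

Conserving salt mass:
salt = 9,990,000×9.7 + 33,800,000×30.63 = 96,903,000 + 1,035,294,000 = 1,132,197,000
volume = 9,990,000 + 33,800,000 = 43,790,000 m³
S = 1,132,197,000 / 43,790,000 = 25.8551 ppt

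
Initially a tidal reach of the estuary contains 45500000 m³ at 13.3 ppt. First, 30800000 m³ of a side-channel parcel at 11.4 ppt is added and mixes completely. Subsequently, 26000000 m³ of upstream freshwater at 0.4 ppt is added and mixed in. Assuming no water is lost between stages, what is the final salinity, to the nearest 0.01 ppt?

By conservation of dissolved salt,
Initial salt = 45,500,000×13.3 = 605,150,000
After stage 1: salt = 605,150,000 + 30,800,000×11.4 = 956,270,000; volume = 76,300,000 m³; S = 12.533 ppt
After stage 2: salt = 956,270,000 + 26,000,000×0.4 = 966,670,000; volume = 102,300,000 m³
S = 966,670,000 / 102,300,000 = 9.4494 ppt

9.45 ppt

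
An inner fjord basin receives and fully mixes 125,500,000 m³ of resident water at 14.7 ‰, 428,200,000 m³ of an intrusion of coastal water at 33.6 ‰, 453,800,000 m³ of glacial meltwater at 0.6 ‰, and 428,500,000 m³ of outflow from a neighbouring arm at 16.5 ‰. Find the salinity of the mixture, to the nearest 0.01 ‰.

16.42 ‰

Mass of salt is conserved:
salt = 125,500,000×14.7 + 428,200,000×33.6 + 453,800,000×0.6 + 428,500,000×16.5 = 1,844,850,000 + 14,387,520,000 + 272,280,000 + 7,070,250,000 = 23,574,900,000
volume = 125,500,000 + 428,200,000 + 453,800,000 + 428,500,000 = 1,436,000,000 m³
S = 23,574,900,000 / 1,436,000,000 = 16.4171 ‰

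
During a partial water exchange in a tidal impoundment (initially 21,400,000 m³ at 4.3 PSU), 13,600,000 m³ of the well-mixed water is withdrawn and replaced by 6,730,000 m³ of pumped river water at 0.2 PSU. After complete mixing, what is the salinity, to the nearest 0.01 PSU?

Remaining after removal: 7,800,000 m³ at 4.3 PSU (salt = 33,540,000)
After addition: salt = 33,540,000 + 6,730,000×0.2 = 34,886,000; volume = 14,530,000 m³
S = 34,886,000 / 14,530,000 = 2.401 PSU

2.40 PSU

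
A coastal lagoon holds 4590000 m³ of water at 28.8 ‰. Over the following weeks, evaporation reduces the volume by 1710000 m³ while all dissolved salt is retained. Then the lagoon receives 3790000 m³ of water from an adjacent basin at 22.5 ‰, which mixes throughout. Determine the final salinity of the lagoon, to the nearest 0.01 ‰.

After evaporation: salt = 4,590,000×28.8 = 132,192,000; volume = 4,590,000 − 1,710,000 = 2,880,000 m³
After mixing: salt = 132,192,000 + 3,790,000×22.5 = 217,467,000; volume = 2,880,000 + 3,790,000 = 6,670,000 m³
S = 217,467,000 / 6,670,000 = 32.6037 ‰

32.60 ‰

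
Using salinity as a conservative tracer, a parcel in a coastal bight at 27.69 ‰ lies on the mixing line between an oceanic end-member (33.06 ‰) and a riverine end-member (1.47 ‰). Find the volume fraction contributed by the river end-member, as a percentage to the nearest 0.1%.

Let f be the freshwater fraction. Salt balance per unit volume:
f×1.47 + (1−f)×33.06 = 27.69
f = (33.06 − 27.69) / (33.06 − 1.47) = 5.37/31.59 = 0.17

17.0%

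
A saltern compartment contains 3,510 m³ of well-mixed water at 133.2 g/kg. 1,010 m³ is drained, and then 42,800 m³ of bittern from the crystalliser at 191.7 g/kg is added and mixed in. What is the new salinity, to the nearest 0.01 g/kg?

Remaining after removal: 2,500 m³ at 133.2 g/kg (salt = 333,000)
After addition: salt = 333,000 + 42,800×191.7 = 8,537,760; volume = 45,300 m³
S = 8,537,760 / 45,300 = 188.4715 g/kg

188.47 g/kg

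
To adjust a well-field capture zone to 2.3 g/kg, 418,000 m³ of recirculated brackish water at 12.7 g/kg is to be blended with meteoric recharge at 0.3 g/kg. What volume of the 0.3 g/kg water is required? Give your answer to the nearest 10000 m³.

2170000 m³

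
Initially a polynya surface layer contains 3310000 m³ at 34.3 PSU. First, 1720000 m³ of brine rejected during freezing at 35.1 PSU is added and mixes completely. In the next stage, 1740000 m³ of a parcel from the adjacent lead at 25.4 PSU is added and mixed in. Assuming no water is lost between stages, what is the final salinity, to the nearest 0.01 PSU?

32.22 PSU

Salt balance:
Initial salt = 3,310,000×34.3 = 113,533,000
After stage 1: salt = 113,533,000 + 1,720,000×35.1 = 173,905,000; volume = 5,030,000 m³; S = 34.574 PSU
After stage 2: salt = 173,905,000 + 1,740,000×25.4 = 218,101,000; volume = 6,770,000 m³
S = 218,101,000 / 6,770,000 = 32.2158 PSU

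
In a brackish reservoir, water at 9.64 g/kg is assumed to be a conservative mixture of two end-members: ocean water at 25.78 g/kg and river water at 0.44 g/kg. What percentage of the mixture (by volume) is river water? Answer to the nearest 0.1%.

63.7%

Let f be the freshwater fraction. Salt balance per unit volume:
f×0.44 + (1−f)×25.78 = 9.64
f = (25.78 − 9.64) / (25.78 − 0.44) = 16.14/25.34 = 0.6369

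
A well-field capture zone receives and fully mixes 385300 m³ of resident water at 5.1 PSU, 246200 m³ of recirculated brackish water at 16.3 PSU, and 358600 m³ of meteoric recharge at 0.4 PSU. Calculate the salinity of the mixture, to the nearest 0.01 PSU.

6.18 PSU

Salt balance:
salt = 385,300×5.1 + 246,200×16.3 + 358,600×0.4 = 1,965,030 + 4,013,060 + 143,440 = 6,121,530
volume = 385,300 + 246,200 + 358,600 = 990,100 m³
S = 6,121,530 / 990,100 = 6.1827 PSU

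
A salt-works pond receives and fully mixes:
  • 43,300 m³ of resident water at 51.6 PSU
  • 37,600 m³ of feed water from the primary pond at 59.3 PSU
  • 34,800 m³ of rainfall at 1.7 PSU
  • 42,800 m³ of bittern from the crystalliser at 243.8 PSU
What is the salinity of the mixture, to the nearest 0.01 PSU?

94.37 PSU

Weighted by volume,
salt = 43,300×51.6 + 37,600×59.3 + 34,800×1.7 + 42,800×243.8 = 2,234,280 + 2,229,680 + 59,160 + 10,434,640 = 14,957,760
volume = 43,300 + 37,600 + 34,800 + 42,800 = 158,500 m³
S = 14,957,760 / 158,500 = 94.3707 PSU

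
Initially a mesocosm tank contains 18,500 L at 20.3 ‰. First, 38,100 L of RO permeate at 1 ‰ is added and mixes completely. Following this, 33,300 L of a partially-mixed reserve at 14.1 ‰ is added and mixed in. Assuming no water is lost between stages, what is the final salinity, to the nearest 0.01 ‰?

9.82 ‰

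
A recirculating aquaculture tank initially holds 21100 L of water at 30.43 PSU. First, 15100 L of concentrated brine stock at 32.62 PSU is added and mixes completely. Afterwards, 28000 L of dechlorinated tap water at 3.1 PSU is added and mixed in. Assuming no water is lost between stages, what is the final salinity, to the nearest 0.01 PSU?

19.03 PSU

Total salt / total volume:
Initial salt = 21,100×30.43 = 642,073
After stage 1: salt = 642,073 + 15,100×32.62 = 1,134,635; volume = 36,200 L; S = 31.344 PSU
After stage 2: salt = 1,134,635 + 28,000×3.1 = 1,221,435; volume = 64,200 L
S = 1,221,435 / 64,200 = 19.0255 PSU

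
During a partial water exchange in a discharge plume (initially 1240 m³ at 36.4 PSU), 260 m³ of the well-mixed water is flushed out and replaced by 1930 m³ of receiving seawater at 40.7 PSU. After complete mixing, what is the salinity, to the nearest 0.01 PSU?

Remaining after removal: 980 m³ at 36.4 PSU (salt = 35,672)
After addition: salt = 35,672 + 1,930×40.7 = 114,223; volume = 2,910 m³
S = 114,223 / 2,910 = 39.2519 PSU

39.25 PSU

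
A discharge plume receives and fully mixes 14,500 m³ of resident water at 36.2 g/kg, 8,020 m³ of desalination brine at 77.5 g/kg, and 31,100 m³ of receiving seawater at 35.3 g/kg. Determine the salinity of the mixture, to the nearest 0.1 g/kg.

41.9 g/kg

Weighted by volume,
salt = 14,500×36.2 + 8,020×77.5 + 31,100×35.3 = 524,900 + 621,550 + 1,097,830 = 2,244,280
volume = 14,500 + 8,020 + 31,100 = 53,620 m³
S = 2,244,280 / 53,620 = 41.855 g/kg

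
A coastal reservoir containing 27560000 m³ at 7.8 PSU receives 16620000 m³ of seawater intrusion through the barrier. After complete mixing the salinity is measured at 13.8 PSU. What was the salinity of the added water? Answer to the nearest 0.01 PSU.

23.75 PSU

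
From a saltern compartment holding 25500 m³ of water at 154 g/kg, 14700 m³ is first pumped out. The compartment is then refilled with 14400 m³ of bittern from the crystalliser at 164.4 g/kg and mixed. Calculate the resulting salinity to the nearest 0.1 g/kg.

Remaining after removal: 10,800 m³ at 154 g/kg (salt = 1,663,200)
After addition: salt = 1,663,200 + 14,400×164.4 = 4,030,560; volume = 25,200 m³
S = 4,030,560 / 25,200 = 159.9429 g/kg

159.9 g/kg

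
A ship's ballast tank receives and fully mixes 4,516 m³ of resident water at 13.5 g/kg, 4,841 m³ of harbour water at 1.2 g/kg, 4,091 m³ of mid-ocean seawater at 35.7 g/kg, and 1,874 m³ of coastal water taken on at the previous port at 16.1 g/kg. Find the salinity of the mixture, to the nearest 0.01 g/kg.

15.86 g/kg

Conserving salt mass:
salt = 4,516×13.5 + 4,841×1.2 + 4,091×35.7 + 1,874×16.1 = 60,966 + 5,809.2 + 146,048.7 + 30,171.4 = 242,995.3
volume = 4,516 + 4,841 + 4,091 + 1,874 = 15,322 m³
S = 242,995.3 / 15,322 = 15.8592 g/kg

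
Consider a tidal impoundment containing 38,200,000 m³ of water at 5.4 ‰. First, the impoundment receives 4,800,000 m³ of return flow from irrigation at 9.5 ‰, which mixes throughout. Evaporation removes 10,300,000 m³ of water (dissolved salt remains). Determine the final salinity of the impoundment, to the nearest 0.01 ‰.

7.70 ‰

After mixing: salt = 38,200,000×5.4 + 4,800,000×9.5 = 251,880,000; volume = 43,000,000 m³
After evaporation: salt unchanged = 251,880,000; volume = 43,000,000 − 10,300,000 = 32,700,000 m³
S = 251,880,000 / 32,700,000 = 7.7028 ‰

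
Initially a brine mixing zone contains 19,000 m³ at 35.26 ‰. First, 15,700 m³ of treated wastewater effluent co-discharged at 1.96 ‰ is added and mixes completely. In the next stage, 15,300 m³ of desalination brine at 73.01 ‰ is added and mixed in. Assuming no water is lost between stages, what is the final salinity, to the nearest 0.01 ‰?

36.36 ‰

By conservation of dissolved salt,
Initial salt = 19,000×35.26 = 669,940
After stage 1: salt = 669,940 + 15,700×1.96 = 700,712; volume = 34,700 m³; S = 20.193 ‰
After stage 2: salt = 700,712 + 15,300×73.01 = 1,817,765; volume = 50,000 m³
S = 1,817,765 / 50,000 = 36.3553 ‰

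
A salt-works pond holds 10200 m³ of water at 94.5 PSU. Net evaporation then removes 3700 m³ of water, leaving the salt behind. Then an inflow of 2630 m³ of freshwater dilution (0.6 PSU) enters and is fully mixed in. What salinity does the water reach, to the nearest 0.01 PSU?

105.75 PSU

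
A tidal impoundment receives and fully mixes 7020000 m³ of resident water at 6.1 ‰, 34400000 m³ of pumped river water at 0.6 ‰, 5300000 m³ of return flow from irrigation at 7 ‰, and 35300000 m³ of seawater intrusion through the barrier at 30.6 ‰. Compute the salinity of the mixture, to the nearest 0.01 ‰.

Mass of salt is conserved:
salt = 7,020,000×6.1 + 34,400,000×0.6 + 5,300,000×7 + 35,300,000×30.6 = 42,822,000 + 20,640,000 + 37,100,000 + 1,080,180,000 = 1,180,742,000
volume = 7,020,000 + 34,400,000 + 5,300,000 + 35,300,000 = 82,020,000 m³
S = 1,180,742,000 / 82,020,000 = 14.3958 ‰

14.40 ‰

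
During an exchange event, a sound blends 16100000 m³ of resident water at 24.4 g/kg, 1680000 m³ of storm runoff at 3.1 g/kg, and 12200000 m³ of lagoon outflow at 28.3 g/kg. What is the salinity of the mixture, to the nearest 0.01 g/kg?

Total salt / total volume:
salt = 16,100,000×24.4 + 1,680,000×3.1 + 12,200,000×28.3 = 392,840,000 + 5,208,000 + 345,260,000 = 743,308,000
volume = 16,100,000 + 1,680,000 + 12,200,000 = 29,980,000 m³
S = 743,308,000 / 29,980,000 = 24.7935 g/kg

24.79 g/kg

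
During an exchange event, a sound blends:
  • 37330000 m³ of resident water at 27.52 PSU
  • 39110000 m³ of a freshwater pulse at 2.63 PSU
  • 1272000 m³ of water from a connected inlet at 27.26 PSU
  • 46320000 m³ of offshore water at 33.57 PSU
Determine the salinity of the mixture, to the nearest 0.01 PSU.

Total salt / total volume:
salt = 37,330,000×27.52 + 39,110,000×2.63 + 1,272,000×27.26 + 46,320,000×33.57 = 1,027,321,600 + 102,859,300 + 34,674,720 + 1,554,962,400 = 2,719,818,020
volume = 37,330,000 + 39,110,000 + 1,272,000 + 46,320,000 = 124,032,000 m³
S = 2,719,818,020 / 124,032,000 = 21.9284 PSU

21.93 PSU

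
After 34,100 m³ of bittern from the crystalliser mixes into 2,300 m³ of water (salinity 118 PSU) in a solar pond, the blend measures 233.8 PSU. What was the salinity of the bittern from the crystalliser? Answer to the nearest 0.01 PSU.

241.61 PSU

Salt balance: 2,300×118 + 34,100×S = 36,400×233.8
271,400 + 34,100·S = 8,510,320
S = (8,510,320 − 271,400) / 34,100 = 241.6106 PSU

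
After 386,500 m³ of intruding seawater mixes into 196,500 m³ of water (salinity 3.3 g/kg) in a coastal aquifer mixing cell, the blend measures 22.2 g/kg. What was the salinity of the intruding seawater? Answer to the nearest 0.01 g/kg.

31.81 g/kg

Salt balance: 196,500×3.3 + 386,500×S = 583,000×22.2
648,450 + 386,500·S = 12,942,600
S = (12,942,600 − 648,450) / 386,500 = 31.8089 g/kg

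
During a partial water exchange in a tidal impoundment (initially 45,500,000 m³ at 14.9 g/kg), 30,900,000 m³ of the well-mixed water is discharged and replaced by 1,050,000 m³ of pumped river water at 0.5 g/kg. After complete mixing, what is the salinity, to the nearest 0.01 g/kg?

13.93 g/kg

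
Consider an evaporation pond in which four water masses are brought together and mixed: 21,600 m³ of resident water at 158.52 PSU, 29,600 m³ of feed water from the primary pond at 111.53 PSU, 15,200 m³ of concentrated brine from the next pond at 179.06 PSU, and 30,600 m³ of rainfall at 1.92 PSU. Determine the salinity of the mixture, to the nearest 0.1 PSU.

98.0 PSU

By conservation of dissolved salt,
salt = 21,600×158.52 + 29,600×111.53 + 15,200×179.06 + 30,600×1.92 = 3,424,032 + 3,301,288 + 2,721,712 + 58,752 = 9,505,784
volume = 21,600 + 29,600 + 15,200 + 30,600 = 97,000 m³
S = 9,505,784 / 97,000 = 97.998 PSU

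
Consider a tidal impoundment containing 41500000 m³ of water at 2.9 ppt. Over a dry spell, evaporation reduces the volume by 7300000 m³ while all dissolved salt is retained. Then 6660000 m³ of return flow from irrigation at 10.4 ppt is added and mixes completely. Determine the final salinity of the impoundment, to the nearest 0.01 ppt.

After evaporation: salt = 41,500,000×2.9 = 120,350,000; volume = 41,500,000 − 7,300,000 = 34,200,000 m³
After mixing: salt = 120,350,000 + 6,660,000×10.4 = 189,614,000; volume = 34,200,000 + 6,660,000 = 40,860,000 m³
S = 189,614,000 / 40,860,000 = 4.6406 ppt

4.64 ppt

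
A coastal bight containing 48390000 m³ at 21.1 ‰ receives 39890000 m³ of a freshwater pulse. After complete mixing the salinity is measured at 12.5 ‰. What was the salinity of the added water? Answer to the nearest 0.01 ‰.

2.07 ‰

Salt balance: 48,390,000×21.1 + 39,890,000×S = 88,280,000×12.5
1,021,029,000 + 39,890,000·S = 1,103,500,000
S = (1,103,500,000 − 1,021,029,000) / 39,890,000 = 2.0675 ‰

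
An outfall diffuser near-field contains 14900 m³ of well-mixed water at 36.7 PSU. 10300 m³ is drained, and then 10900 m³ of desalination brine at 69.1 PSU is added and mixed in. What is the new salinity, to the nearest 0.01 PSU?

59.48 PSU

Remaining after removal: 4,600 m³ at 36.7 PSU (salt = 168,820)
After addition: salt = 168,820 + 10,900×69.1 = 922,010; volume = 15,500 m³
S = 922,010 / 15,500 = 59.4845 PSU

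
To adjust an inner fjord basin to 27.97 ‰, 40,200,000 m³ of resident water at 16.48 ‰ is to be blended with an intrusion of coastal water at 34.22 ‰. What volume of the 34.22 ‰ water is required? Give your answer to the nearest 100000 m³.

Salt balance: 40,200,000×16.48 + V×34.22 = (40,200,000+V)×27.97
662,496,000 + 34.22V = 1,124,394,000 + 27.97V
461,898,000 = 6.25V
V = 73,903,680 m³

73900000 m³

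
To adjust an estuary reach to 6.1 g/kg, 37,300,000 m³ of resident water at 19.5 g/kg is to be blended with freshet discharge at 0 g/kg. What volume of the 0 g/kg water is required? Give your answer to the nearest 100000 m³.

81900000 m³

Salt balance: 37,300,000×19.5 + V×0 = (37,300,000+V)×6.1
727,350,000 + 0V = 227,530,000 + 6.1V
499,820,000 = 6.1V
V = 81,937,704.92 m³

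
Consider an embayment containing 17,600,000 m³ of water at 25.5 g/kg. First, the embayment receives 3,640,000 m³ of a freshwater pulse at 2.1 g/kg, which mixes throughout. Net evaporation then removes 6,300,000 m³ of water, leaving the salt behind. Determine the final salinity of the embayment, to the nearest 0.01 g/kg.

30.55 g/kg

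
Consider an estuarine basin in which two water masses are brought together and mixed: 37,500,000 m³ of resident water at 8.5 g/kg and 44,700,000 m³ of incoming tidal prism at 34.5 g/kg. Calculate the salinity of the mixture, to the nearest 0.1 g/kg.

Conserving salt mass:
salt = 37,500,000×8.5 + 44,700,000×34.5 = 318,750,000 + 1,542,150,000 = 1,860,900,000
volume = 37,500,000 + 44,700,000 = 82,200,000 m³
S = 1,860,900,000 / 82,200,000 = 22.639 g/kg

22.6 g/kg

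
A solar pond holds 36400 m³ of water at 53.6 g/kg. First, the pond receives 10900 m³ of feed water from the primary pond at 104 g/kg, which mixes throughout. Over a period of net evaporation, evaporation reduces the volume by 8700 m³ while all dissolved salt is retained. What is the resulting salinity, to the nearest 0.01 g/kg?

79.91 g/kg

After mixing: salt = 36,400×53.6 + 10,900×104 = 3,084,640; volume = 47,300 m³
After evaporation: salt unchanged = 3,084,640; volume = 47,300 − 8,700 = 38,600 m³
S = 3,084,640 / 38,600 = 79.913 g/kg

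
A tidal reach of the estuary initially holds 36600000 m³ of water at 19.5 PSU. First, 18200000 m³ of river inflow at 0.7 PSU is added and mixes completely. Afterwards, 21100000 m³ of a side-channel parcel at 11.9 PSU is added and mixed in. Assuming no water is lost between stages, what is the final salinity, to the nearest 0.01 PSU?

Mass of salt is conserved:
Initial salt = 36,600,000×19.5 = 713,700,000
After stage 1: salt = 713,700,000 + 18,200,000×0.7 = 726,440,000; volume = 54,800,000 m³; S = 13.256 PSU
After stage 2: salt = 726,440,000 + 21,100,000×11.9 = 977,530,000; volume = 75,900,000 m³
S = 977,530,000 / 75,900,000 = 12.8792 PSU

12.88 PSU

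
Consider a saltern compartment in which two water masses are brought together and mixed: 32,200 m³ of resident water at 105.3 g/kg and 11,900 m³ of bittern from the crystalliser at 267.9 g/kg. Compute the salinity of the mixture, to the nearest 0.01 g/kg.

149.18 g/kg

Conserving salt mass:
salt = 32,200×105.3 + 11,900×267.9 = 3,390,660 + 3,188,010 = 6,578,670
volume = 32,200 + 11,900 = 44,100 m³
S = 6,578,670 / 44,100 = 149.1762 g/kg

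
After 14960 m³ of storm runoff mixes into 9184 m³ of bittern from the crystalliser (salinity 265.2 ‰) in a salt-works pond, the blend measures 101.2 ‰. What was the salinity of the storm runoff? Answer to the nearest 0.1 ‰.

0.5 ‰

Salt balance: 9,184×265.2 + 14,960×S = 24,144×101.2
2,435,596.8 + 14,960·S = 2,443,372.8
S = (2,443,372.8 − 2,435,596.8) / 14,960 = 0.5198 ‰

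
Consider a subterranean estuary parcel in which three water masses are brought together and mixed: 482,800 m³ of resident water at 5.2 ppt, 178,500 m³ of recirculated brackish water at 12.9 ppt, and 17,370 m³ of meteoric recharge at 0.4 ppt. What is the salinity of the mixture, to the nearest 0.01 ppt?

7.10 ppt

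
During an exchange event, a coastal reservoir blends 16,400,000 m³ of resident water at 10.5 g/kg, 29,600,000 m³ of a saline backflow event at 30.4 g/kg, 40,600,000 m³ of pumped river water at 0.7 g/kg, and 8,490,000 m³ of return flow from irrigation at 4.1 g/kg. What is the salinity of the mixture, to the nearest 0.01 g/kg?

11.94 g/kg

Conserving salt mass:
salt = 16,400,000×10.5 + 29,600,000×30.4 + 40,600,000×0.7 + 8,490,000×4.1 = 172,200,000 + 899,840,000 + 28,420,000 + 34,809,000 = 1,135,269,000
volume = 16,400,000 + 29,600,000 + 40,600,000 + 8,490,000 = 95,090,000 m³
S = 1,135,269,000 / 95,090,000 = 11.9389 g/kg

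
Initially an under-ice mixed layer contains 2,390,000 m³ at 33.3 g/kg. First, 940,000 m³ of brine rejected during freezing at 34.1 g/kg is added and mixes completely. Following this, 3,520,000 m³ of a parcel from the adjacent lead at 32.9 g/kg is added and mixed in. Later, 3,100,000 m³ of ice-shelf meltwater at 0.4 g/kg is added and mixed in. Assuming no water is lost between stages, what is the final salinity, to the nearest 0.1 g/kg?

23.0 g/kg

Salt balance:
Initial salt = 2,390,000×33.3 = 79,587,000
After stage 1: salt = 79,587,000 + 940,000×34.1 = 111,641,000; volume = 3,330,000 m³; S = 33.526 g/kg
After stage 2: salt = 111,641,000 + 3,520,000×32.9 = 227,449,000; volume = 6,850,000 m³; S = 33.204 g/kg
After stage 3: salt = 227,449,000 + 3,100,000×0.4 = 228,689,000; volume = 9,950,000 m³
S = 228,689,000 / 9,950,000 = 22.9838 g/kg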